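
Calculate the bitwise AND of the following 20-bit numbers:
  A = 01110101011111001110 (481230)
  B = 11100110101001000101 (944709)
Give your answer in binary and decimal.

Apply & to each column (1 only where both bits are 1):
  01110101011111001110
& 11100110101001000101
----------------------
  01100100001001000100

Answer: 01100100001001000100 (410180)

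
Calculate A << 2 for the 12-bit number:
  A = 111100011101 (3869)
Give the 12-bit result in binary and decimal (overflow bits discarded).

Shift left by 2: drop the top 2 bit(s), append 2 zero(s) on the right.
  111100011101  ->  discard [11], keep [1100011101], append 00
= 110001110100

Answer: 110001110100 (3188)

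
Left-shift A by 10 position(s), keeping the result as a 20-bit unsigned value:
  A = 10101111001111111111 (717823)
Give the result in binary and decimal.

Shift left by 10: drop the top 10 bit(s), append 10 zero(s) on the right.
  10101111001111111111  ->  discard [1010111100], keep [1111111111], append 0000000000
= 11111111110000000000

Answer: 11111111110000000000 (1047552)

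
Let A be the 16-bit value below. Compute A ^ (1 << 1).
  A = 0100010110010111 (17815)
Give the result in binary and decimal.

Mask = 1 << 1 = 0000000000000010
Bit 1 of A is 1; XOR with the mask flips it to 0.
  0100010110010111
^ 0000000000000010
------------------
  0100010110010101

Answer: 0100010110010101 (17813)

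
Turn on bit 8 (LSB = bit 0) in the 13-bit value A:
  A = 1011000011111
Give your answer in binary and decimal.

Mask = 1 << 8 = 0000100000000
Bit 8 of A is 0, so OR-ing with the mask flips it to 1.
  1011000011111
| 0000100000000
---------------
  1011100011111

Answer: 1011100011111 (5919)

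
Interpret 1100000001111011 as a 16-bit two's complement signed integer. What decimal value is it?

MSB is 1, so the value is negative. Find the magnitude:
1. Invert bits:  0011111110000100
2. Add 1:        0011111110000101  = 16261
3. Apply sign:   -16261

Answer: -16261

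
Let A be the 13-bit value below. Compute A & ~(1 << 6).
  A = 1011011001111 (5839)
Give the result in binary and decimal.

Mask = ~(1 << 6) = 1111110111111
Bit 6 of A is 1, so AND-ing with the mask clears it to 0.
  1011011001111
& 1111110111111
---------------
  1011010001111

Answer: 1011010001111 (5775)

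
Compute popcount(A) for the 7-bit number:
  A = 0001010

0001010
1-bits at positions (from bit 0 = LSB): 1, 3
Count = 2

Answer: 2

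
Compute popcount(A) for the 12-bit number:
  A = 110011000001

110011000001
1-bits at positions (from bit 0 = LSB): 0, 6, 7, 10, 11
Count = 5

Answer: 5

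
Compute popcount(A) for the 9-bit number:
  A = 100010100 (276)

100010100
1-bits at positions (from bit 0 = LSB): 2, 4, 8
Count = 3

Answer: 3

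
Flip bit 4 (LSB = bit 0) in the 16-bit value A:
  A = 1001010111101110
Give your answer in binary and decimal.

Mask = 1 << 4 = 0000000000010000
Bit 4 of A is 0; XOR with the mask flips it to 1.
  1001010111101110
^ 0000000000010000
------------------
  1001010111111110

Answer: 1001010111111110 (38398)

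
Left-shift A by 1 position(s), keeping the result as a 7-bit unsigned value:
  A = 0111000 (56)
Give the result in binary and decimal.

Shift left by 1: drop the top 1 bit(s), append 1 zero(s) on the right.
  0111000  ->  discard [0], keep [111000], append 0
= 1110000

Answer: 1110000 (112)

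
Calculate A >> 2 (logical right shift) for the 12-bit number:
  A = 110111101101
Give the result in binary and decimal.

Logical shift right by 2: drop the bottom 2 bit(s), prepend 2 zero(s) on the left.
  110111101101  ->  keep [1101111011], discard [01], prepend 00
= 001101111011

Answer: 001101111011 (891)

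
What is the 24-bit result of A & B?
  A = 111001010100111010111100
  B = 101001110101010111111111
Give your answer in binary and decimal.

Apply & to each column (1 only where both bits are 1):
  111001010100111010111100
& 101001110101010111111111
--------------------------
  101001010100010010111100

Answer: 101001010100010010111100 (10831036)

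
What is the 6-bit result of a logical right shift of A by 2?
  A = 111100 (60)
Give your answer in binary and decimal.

Logical shift right by 2: drop the bottom 2 bit(s), prepend 2 zero(s) on the left.
  111100  ->  keep [1111], discard [00], prepend 00
= 001111

Answer: 001111 (15)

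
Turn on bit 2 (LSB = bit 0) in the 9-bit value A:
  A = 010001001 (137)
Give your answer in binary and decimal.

Mask = 1 << 2 = 000000100
Bit 2 of A is 0, so OR-ing with the mask flips it to 1.
  010001001
| 000000100
-----------
  010001101

Answer: 010001101 (141)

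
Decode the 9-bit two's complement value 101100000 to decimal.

MSB is 1, so the value is negative. Find the magnitude:
1. Invert bits:  010011111
2. Add 1:        010100000  = 160
3. Apply sign:   -160

Answer: -160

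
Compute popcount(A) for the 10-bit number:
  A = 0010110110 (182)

0010110110
1-bits at positions (from bit 0 = LSB): 1, 2, 4, 5, 7
Count = 5

Answer: 5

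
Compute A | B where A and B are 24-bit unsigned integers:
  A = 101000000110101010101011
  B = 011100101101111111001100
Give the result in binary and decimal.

Apply | to each column (1 where either bit is 1):
  101000000110101010101011
| 011100101101111111001100
--------------------------
  111100101111111111101111

Answer: 111100101111111111101111 (15925231)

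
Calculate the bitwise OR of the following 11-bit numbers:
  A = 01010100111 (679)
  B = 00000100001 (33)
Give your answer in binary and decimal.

Apply | to each column (1 where either bit is 1):
  01010100111
| 00000100001
-------------
  01010100111

Answer: 01010100111 (679)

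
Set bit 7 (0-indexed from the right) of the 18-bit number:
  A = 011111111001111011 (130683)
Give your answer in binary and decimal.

Mask = 1 << 7 = 000000000010000000
Bit 7 of A is 0, so OR-ing with the mask flips it to 1.
  011111111001111011
| 000000000010000000
--------------------
  011111111011111011

Answer: 011111111011111011 (130811)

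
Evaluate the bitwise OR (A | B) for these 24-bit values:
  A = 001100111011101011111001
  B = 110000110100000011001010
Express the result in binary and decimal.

Apply | to each column (1 where either bit is 1):
  001100111011101011111001
| 110000110100000011001010
--------------------------
  111100111111101011111011

Answer: 111100111111101011111011 (15989499)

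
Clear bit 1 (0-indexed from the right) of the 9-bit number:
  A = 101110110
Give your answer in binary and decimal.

Mask = ~(1 << 1) = 111111101
Bit 1 of A is 1, so AND-ing with the mask clears it to 0.
  101110110
& 111111101
-----------
  101110100

Answer: 101110100 (372)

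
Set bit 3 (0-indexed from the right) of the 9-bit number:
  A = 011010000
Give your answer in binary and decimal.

Mask = 1 << 3 = 000001000
Bit 3 of A is 0, so OR-ing with the mask flips it to 1.
  011010000
| 000001000
-----------
  011011000

Answer: 011011000 (216)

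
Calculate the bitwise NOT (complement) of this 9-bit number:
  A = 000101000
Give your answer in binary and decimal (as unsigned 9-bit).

Flip each bit (0->1, 1->0):
  000101000
  111010111

Answer: 111010111 (471)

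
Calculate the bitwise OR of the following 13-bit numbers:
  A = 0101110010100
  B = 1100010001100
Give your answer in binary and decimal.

Apply | to each column (1 where either bit is 1):
  0101110010100
| 1100010001100
---------------
  1101110011100

Answer: 1101110011100 (7068)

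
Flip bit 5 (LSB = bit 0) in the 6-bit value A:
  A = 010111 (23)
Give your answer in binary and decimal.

Mask = 1 << 5 = 100000
Bit 5 of A is 0; XOR with the mask flips it to 1.
  010111
^ 100000
--------
  110111

Answer: 110111 (55)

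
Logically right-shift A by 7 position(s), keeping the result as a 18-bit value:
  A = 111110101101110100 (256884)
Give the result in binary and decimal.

Logical shift right by 7: drop the bottom 7 bit(s), prepend 7 zero(s) on the left.
  111110101101110100  ->  keep [11111010110], discard [1110100], prepend 0000000
= 000000011111010110

Answer: 000000011111010110 (2006)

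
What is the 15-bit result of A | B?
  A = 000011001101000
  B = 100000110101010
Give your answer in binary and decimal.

Apply | to each column (1 where either bit is 1):
  000011001101000
| 100000110101010
-----------------
  100011111101010

Answer: 100011111101010 (18410)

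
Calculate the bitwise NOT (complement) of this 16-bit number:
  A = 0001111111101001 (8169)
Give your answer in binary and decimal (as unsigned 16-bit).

Flip each bit (0->1, 1->0):
  0001111111101001
  1110000000010110

Answer: 1110000000010110 (57366)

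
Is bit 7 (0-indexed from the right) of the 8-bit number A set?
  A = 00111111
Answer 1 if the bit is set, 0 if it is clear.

Bit 7 is the 8th from the right.
  00111111
  ^
That bit is 0.

Answer: 0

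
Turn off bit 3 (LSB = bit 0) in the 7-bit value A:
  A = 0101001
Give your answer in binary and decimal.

Mask = ~(1 << 3) = 1110111
Bit 3 of A is 1, so AND-ing with the mask clears it to 0.
  0101001
& 1110111
---------
  0100001

Answer: 0100001 (33)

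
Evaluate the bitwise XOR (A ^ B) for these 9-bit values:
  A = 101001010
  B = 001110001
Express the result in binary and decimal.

Apply ^ to each column (1 where bits differ):
  101001010
^ 001110001
-----------
  100111011

Answer: 100111011 (315)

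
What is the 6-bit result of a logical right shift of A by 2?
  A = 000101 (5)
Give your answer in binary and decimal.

Logical shift right by 2: drop the bottom 2 bit(s), prepend 2 zero(s) on the left.
  000101  ->  keep [0001], discard [01], prepend 00
= 000001

Answer: 000001 (1)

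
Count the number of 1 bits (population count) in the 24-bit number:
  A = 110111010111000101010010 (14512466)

110111010111000101010010
1-bits at positions (from bit 0 = LSB): 1, 4, 6, 8, 12, 13, 14, 16, 18, 19, 20, 22, 23
Count = 13

Answer: 13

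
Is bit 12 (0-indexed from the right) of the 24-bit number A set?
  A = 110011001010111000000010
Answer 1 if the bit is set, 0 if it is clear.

Bit 12 is the 13th from the right.
  110011001010111000000010
             ^
That bit is 0.

Answer: 0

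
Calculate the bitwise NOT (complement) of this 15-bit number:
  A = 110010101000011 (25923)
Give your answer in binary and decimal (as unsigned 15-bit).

Flip each bit (0->1, 1->0):
  110010101000011
  001101010111100

Answer: 001101010111100 (6844)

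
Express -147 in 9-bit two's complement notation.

1. Binary of +147:  010010011
2. Invert bits:     101101100
3. Add 1:           101101101

Answer: 101101101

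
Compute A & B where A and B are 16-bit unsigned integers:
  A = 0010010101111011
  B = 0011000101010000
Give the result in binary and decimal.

Apply & to each column (1 only where both bits are 1):
  0010010101111011
& 0011000101010000
------------------
  0010000101010000

Answer: 0010000101010000 (8528)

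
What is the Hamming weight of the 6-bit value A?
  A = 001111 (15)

001111
1-bits at positions (from bit 0 = LSB): 0, 1, 2, 3
Count = 4

Answer: 4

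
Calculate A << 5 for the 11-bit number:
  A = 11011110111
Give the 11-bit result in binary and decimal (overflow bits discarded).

Shift left by 5: drop the top 5 bit(s), append 5 zero(s) on the right.
  11011110111  ->  discard [11011], keep [110111], append 00000
= 11011100000

Answer: 11011100000 (1760)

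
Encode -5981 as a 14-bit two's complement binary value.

1. Binary of +5981:  01011101011101
2. Invert bits:     10100010100010
3. Add 1:           10100010100011

Answer: 10100010100011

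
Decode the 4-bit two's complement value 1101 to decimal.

MSB is 1, so the value is negative. Find the magnitude:
1. Invert bits:  0010
2. Add 1:        0011  = 3
3. Apply sign:   -3

Answer: -3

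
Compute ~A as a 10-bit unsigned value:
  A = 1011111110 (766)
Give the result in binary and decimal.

Flip each bit (0->1, 1->0):
  1011111110
  0100000001

Answer: 0100000001 (257)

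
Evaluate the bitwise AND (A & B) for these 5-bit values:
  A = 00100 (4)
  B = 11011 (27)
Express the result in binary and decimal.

Apply & to each column (1 only where both bits are 1):
  00100
& 11011
-------
  00000

Answer: 00000 (0)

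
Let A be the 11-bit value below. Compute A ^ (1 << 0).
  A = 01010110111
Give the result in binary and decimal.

Mask = 1 << 0 = 00000000001
Bit 0 of A is 1; XOR with the mask flips it to 0.
  01010110111
^ 00000000001
-------------
  01010110110

Answer: 01010110110 (694)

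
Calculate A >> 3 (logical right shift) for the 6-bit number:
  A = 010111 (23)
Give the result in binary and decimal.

Logical shift right by 3: drop the bottom 3 bit(s), prepend 3 zero(s) on the left.
  010111  ->  keep [010], discard [111], prepend 000
= 000010

Answer: 000010 (2)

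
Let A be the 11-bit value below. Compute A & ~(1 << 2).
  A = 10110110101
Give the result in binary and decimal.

Mask = ~(1 << 2) = 11111111011
Bit 2 of A is 1, so AND-ing with the mask clears it to 0.
  10110110101
& 11111111011
-------------
  10110110001

Answer: 10110110001 (1457)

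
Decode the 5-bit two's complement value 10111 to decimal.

MSB is 1, so the value is negative. Find the magnitude:
1. Invert bits:  01000
2. Add 1:        01001  = 9
3. Apply sign:   -9

Answer: -9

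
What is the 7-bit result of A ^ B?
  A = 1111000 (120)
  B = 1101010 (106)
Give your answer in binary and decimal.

Apply ^ to each column (1 where bits differ):
  1111000
^ 1101010
---------
  0010010

Answer: 0010010 (18)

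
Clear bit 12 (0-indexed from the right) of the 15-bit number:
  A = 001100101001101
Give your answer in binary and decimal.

Mask = ~(1 << 12) = 110111111111111
Bit 12 of A is 1, so AND-ing with the mask clears it to 0.
  001100101001101
& 110111111111111
-----------------
  000100101001101

Answer: 000100101001101 (2381)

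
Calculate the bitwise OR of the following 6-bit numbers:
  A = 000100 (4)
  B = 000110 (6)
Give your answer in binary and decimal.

Apply | to each column (1 where either bit is 1):
  000100
| 000110
--------
  000110

Answer: 000110 (6)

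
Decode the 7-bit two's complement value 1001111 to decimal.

MSB is 1, so the value is negative. Find the magnitude:
1. Invert bits:  0110000
2. Add 1:        0110001  = 49
3. Apply sign:   -49

Answer: -49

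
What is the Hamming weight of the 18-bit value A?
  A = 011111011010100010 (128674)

011111011010100010
1-bits at positions (from bit 0 = LSB): 1, 5, 7, 9, 10, 12, 13, 14, 15, 16
Count = 10

Answer: 10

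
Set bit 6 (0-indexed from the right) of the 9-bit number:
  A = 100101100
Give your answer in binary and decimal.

Mask = 1 << 6 = 001000000
Bit 6 of A is 0, so OR-ing with the mask flips it to 1.
  100101100
| 001000000
-----------
  101101100

Answer: 101101100 (364)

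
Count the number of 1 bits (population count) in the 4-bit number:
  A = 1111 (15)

1111
1-bits at positions (from bit 0 = LSB): 0, 1, 2, 3
Count = 4

Answer: 4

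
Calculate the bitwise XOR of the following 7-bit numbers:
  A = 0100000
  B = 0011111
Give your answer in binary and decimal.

Apply ^ to each column (1 where bits differ):
  0100000
^ 0011111
---------
  0111111

Answer: 0111111 (63)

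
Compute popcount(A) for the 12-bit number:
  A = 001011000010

001011000010
1-bits at positions (from bit 0 = LSB): 1, 6, 7, 9
Count = 4

Answer: 4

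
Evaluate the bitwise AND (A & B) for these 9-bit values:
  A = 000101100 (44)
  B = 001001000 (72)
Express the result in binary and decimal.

Apply & to each column (1 only where both bits are 1):
  000101100
& 001001000
-----------
  000001000

Answer: 000001000 (8)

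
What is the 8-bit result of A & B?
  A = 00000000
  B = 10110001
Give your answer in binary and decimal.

Apply & to each column (1 only where both bits are 1):
  00000000
& 10110001
----------
  00000000

Answer: 00000000 (0)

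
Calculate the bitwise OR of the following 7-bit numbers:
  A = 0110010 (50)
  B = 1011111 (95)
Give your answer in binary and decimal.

Apply | to each column (1 where either bit is 1):
  0110010
| 1011111
---------
  1111111

Answer: 1111111 (127)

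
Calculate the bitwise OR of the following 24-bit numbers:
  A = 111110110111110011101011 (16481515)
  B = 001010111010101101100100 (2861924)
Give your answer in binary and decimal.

Apply | to each column (1 where either bit is 1):
  111110110111110011101011
| 001010111010101101100100
--------------------------
  111110111111111111101111

Answer: 111110111111111111101111 (16515055)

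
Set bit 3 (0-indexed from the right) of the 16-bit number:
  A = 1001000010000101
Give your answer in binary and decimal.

Mask = 1 << 3 = 0000000000001000
Bit 3 of A is 0, so OR-ing with the mask flips it to 1.
  1001000010000101
| 0000000000001000
------------------
  1001000010001101

Answer: 1001000010001101 (37005)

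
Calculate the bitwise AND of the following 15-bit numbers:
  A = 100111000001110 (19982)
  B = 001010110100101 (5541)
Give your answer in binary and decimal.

Apply & to each column (1 only where both bits are 1):
  100111000001110
& 001010110100101
-----------------
  000010000000100

Answer: 000010000000100 (1028)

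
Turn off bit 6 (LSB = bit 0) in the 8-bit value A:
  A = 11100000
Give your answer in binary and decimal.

Mask = ~(1 << 6) = 10111111
Bit 6 of A is 1, so AND-ing with the mask clears it to 0.
  11100000
& 10111111
----------
  10100000

Answer: 10100000 (160)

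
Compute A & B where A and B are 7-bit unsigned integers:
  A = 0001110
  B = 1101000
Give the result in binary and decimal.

Apply & to each column (1 only where both bits are 1):
  0001110
& 1101000
---------
  0001000

Answer: 0001000 (8)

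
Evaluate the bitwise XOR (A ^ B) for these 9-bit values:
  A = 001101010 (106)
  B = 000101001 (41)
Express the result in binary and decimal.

Apply ^ to each column (1 where bits differ):
  001101010
^ 000101001
-----------
  001000011

Answer: 001000011 (67)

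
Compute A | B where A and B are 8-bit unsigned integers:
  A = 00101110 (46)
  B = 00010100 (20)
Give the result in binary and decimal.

Apply | to each column (1 where either bit is 1):
  00101110
| 00010100
----------
  00111110

Answer: 00111110 (62)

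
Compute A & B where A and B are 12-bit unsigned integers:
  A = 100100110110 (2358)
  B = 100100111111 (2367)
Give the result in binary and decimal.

Apply & to each column (1 only where both bits are 1):
  100100110110
& 100100111111
--------------
  100100110110

Answer: 100100110110 (2358)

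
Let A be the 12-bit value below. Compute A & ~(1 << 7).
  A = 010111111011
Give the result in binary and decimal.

Mask = ~(1 << 7) = 111101111111
Bit 7 of A is 1, so AND-ing with the mask clears it to 0.
  010111111011
& 111101111111
--------------
  010101111011

Answer: 010101111011 (1403)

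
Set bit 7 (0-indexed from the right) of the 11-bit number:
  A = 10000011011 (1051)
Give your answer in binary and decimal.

Mask = 1 << 7 = 00010000000
Bit 7 of A is 0, so OR-ing with the mask flips it to 1.
  10000011011
| 00010000000
-------------
  10010011011

Answer: 10010011011 (1179)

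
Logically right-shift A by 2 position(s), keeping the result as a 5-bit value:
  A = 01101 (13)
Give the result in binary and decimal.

Logical shift right by 2: drop the bottom 2 bit(s), prepend 2 zero(s) on the left.
  01101  ->  keep [011], discard [01], prepend 00
= 00011

Answer: 00011 (3)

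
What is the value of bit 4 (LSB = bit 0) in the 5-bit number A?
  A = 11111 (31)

Bit 4 is the 5th from the right.
  11111
  ^
That bit is 1.

Answer: 1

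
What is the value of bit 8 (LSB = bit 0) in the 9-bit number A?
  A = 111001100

Bit 8 is the 9th from the right.
  111001100
  ^
That bit is 1.

Answer: 1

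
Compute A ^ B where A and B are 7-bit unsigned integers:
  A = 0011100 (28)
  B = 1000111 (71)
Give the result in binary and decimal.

Apply ^ to each column (1 where bits differ):
  0011100
^ 1000111
---------
  1011011

Answer: 1011011 (91)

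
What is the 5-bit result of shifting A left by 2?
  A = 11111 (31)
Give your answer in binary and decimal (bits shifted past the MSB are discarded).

Shift left by 2: drop the top 2 bit(s), append 2 zero(s) on the right.
  11111  ->  discard [11], keep [111], append 00
= 11100

Answer: 11100 (28)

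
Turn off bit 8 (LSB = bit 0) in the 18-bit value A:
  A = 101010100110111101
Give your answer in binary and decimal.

Mask = ~(1 << 8) = 111111111011111111
Bit 8 of A is 1, so AND-ing with the mask clears it to 0.
  101010100110111101
& 111111111011111111
--------------------
  101010100010111101

Answer: 101010100010111101 (174269)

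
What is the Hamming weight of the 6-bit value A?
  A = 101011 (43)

101011
1-bits at positions (from bit 0 = LSB): 0, 1, 3, 5
Count = 4

Answer: 4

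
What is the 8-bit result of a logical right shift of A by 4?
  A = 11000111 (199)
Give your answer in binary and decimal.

Logical shift right by 4: drop the bottom 4 bit(s), prepend 4 zero(s) on the left.
  11000111  ->  keep [1100], discard [0111], prepend 0000
= 00001100

Answer: 00001100 (12)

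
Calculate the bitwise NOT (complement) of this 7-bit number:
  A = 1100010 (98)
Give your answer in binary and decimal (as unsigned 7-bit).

Flip each bit (0->1, 1->0):
  1100010
  0011101

Answer: 0011101 (29)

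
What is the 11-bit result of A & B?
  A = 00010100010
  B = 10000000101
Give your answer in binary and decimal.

Apply & to each column (1 only where both bits are 1):
  00010100010
& 10000000101
-------------
  00000000000

Answer: 00000000000 (0)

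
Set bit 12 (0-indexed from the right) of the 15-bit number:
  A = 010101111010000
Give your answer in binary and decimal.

Mask = 1 << 12 = 001000000000000
Bit 12 of A is 0, so OR-ing with the mask flips it to 1.
  010101111010000
| 001000000000000
-----------------
  011101111010000

Answer: 011101111010000 (15312)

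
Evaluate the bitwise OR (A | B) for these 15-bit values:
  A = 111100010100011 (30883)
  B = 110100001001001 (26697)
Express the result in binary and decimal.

Apply | to each column (1 where either bit is 1):
  111100010100011
| 110100001001001
-----------------
  111100011101011

Answer: 111100011101011 (30955)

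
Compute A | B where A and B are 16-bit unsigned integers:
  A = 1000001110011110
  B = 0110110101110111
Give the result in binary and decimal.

Apply | to each column (1 where either bit is 1):
  1000001110011110
| 0110110101110111
------------------
  1110111111111111

Answer: 1110111111111111 (61439)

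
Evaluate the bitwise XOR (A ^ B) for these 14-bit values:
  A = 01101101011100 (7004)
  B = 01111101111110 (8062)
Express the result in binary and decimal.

Apply ^ to each column (1 where bits differ):
  01101101011100
^ 01111101111110
----------------
  00010000100010

Answer: 00010000100010 (1058)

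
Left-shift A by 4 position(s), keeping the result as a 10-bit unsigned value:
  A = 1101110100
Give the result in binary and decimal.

Shift left by 4: drop the top 4 bit(s), append 4 zero(s) on the right.
  1101110100  ->  discard [1101], keep [110100], append 0000
= 1101000000

Answer: 1101000000 (832)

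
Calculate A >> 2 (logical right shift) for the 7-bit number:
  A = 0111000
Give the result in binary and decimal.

Logical shift right by 2: drop the bottom 2 bit(s), prepend 2 zero(s) on the left.
  0111000  ->  keep [01110], discard [00], prepend 00
= 0001110

Answer: 0001110 (14)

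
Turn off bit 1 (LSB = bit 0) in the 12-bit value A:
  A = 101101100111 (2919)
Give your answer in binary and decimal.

Mask = ~(1 << 1) = 111111111101
Bit 1 of A is 1, so AND-ing with the mask clears it to 0.
  101101100111
& 111111111101
--------------
  101101100101

Answer: 101101100101 (2917)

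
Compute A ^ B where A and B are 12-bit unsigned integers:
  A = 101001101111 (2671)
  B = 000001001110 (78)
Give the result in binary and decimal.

Apply ^ to each column (1 where bits differ):
  101001101111
^ 000001001110
--------------
  101000100001

Answer: 101000100001 (2593)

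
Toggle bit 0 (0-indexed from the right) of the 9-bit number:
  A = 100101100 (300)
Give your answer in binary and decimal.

Mask = 1 << 0 = 000000001
Bit 0 of A is 0; XOR with the mask flips it to 1.
  100101100
^ 000000001
-----------
  100101101

Answer: 100101101 (301)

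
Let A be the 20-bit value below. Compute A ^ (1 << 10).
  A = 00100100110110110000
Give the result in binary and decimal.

Mask = 1 << 10 = 00000000010000000000
Bit 10 of A is 1; XOR with the mask flips it to 0.
  00100100110110110000
^ 00000000010000000000
----------------------
  00100100100110110000

Answer: 00100100100110110000 (149936)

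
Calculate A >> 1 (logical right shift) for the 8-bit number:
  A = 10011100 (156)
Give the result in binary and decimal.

Logical shift right by 1: drop the bottom 1 bit(s), prepend 1 zero(s) on the left.
  10011100  ->  keep [1001110], discard [0], prepend 0
= 01001110

Answer: 01001110 (78)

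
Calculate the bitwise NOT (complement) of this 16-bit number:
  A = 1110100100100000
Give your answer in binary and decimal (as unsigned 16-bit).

Flip each bit (0->1, 1->0):
  1110100100100000
  0001011011011111

Answer: 0001011011011111 (5855)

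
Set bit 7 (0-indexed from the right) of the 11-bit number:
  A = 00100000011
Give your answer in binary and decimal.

Mask = 1 << 7 = 00010000000
Bit 7 of A is 0, so OR-ing with the mask flips it to 1.
  00100000011
| 00010000000
-------------
  00110000011

Answer: 00110000011 (387)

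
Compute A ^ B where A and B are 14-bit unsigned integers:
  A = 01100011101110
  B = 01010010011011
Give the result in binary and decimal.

Apply ^ to each column (1 where bits differ):
  01100011101110
^ 01010010011011
----------------
  00110001110101

Answer: 00110001110101 (3189)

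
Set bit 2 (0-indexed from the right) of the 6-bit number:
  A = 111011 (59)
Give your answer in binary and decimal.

Mask = 1 << 2 = 000100
Bit 2 of A is 0, so OR-ing with the mask flips it to 1.
  111011
| 000100
--------
  111111

Answer: 111111 (63)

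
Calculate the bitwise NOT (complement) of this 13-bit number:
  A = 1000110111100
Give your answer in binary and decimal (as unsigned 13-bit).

Flip each bit (0->1, 1->0):
  1000110111100
  0111001000011

Answer: 0111001000011 (3651)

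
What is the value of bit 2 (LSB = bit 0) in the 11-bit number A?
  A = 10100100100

Bit 2 is the 3rd from the right.
  10100100100
          ^
That bit is 1.

Answer: 1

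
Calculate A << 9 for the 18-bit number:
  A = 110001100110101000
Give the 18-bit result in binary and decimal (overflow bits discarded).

Shift left by 9: drop the top 9 bit(s), append 9 zero(s) on the right.
  110001100110101000  ->  discard [110001100], keep [110101000], append 000000000
= 110101000000000000

Answer: 110101000000000000 (217088)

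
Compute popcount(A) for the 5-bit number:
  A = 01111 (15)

01111
1-bits at positions (from bit 0 = LSB): 0, 1, 2, 3
Count = 4

Answer: 4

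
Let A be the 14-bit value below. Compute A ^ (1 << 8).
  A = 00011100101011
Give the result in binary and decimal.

Mask = 1 << 8 = 00000100000000
Bit 8 of A is 1; XOR with the mask flips it to 0.
  00011100101011
^ 00000100000000
----------------
  00011000101011

Answer: 00011000101011 (1579)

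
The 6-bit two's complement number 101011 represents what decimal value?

MSB is 1, so the value is negative. Find the magnitude:
1. Invert bits:  010100
2. Add 1:        010101  = 21
3. Apply sign:   -21

Answer: -21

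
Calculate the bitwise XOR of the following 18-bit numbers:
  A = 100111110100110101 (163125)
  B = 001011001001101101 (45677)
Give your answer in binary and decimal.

Apply ^ to each column (1 where bits differ):
  100111110100110101
^ 001011001001101101
--------------------
  101100111101011000

Answer: 101100111101011000 (184152)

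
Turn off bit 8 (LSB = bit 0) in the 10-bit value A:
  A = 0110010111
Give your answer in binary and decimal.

Mask = ~(1 << 8) = 1011111111
Bit 8 of A is 1, so AND-ing with the mask clears it to 0.
  0110010111
& 1011111111
------------
  0010010111

Answer: 0010010111 (151)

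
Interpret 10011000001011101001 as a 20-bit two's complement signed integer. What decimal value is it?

MSB is 1, so the value is negative. Find the magnitude:
1. Invert bits:  01100111110100010110
2. Add 1:        01100111110100010111  = 425239
3. Apply sign:   -425239

Answer: -425239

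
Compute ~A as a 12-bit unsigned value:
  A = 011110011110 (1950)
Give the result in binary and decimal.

Flip each bit (0->1, 1->0):
  011110011110
  100001100001

Answer: 100001100001 (2145)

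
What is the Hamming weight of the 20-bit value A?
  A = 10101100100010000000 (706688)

10101100100010000000
1-bits at positions (from bit 0 = LSB): 7, 11, 14, 15, 17, 19
Count = 6

Answer: 6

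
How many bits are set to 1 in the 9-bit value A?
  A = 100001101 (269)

100001101
1-bits at positions (from bit 0 = LSB): 0, 2, 3, 8
Count = 4

Answer: 4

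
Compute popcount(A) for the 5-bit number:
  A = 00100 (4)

00100
1-bits at positions (from bit 0 = LSB): 2
Count = 1

Answer: 1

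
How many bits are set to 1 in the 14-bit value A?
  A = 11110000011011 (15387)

11110000011011
1-bits at positions (from bit 0 = LSB): 0, 1, 3, 4, 10, 11, 12, 13
Count = 8

Answer: 8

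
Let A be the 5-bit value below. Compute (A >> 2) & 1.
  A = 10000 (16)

Bit 2 is the 3rd from the right.
  10000
    ^
That bit is 0.

Answer: 0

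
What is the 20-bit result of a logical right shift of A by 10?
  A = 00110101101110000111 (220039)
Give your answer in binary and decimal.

Logical shift right by 10: drop the bottom 10 bit(s), prepend 10 zero(s) on the left.
  00110101101110000111  ->  keep [0011010110], discard [1110000111], prepend 0000000000
= 00000000000011010110

Answer: 00000000000011010110 (214)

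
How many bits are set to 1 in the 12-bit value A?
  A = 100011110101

100011110101
1-bits at positions (from bit 0 = LSB): 0, 2, 4, 5, 6, 7, 11
Count = 7

Answer: 7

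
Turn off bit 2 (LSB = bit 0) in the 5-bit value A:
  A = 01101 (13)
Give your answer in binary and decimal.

Mask = ~(1 << 2) = 11011
Bit 2 of A is 1, so AND-ing with the mask clears it to 0.
  01101
& 11011
-------
  01001

Answer: 01001 (9)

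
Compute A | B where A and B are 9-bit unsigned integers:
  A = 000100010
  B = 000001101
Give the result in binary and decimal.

Apply | to each column (1 where either bit is 1):
  000100010
| 000001101
-----------
  000101111

Answer: 000101111 (47)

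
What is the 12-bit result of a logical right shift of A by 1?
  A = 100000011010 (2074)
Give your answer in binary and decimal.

Logical shift right by 1: drop the bottom 1 bit(s), prepend 1 zero(s) on the left.
  100000011010  ->  keep [10000001101], discard [0], prepend 0
= 010000001101

Answer: 010000001101 (1037)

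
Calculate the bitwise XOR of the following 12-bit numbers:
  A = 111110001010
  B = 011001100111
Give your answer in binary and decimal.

Apply ^ to each column (1 where bits differ):
  111110001010
^ 011001100111
--------------
  100111101101

Answer: 100111101101 (2541)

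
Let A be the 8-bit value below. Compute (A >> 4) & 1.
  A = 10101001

Bit 4 is the 5th from the right.
  10101001
     ^
That bit is 0.

Answer: 0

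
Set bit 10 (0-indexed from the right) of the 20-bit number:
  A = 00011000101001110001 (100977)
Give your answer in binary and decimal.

Mask = 1 << 10 = 00000000010000000000
Bit 10 of A is 0, so OR-ing with the mask flips it to 1.
  00011000101001110001
| 00000000010000000000
----------------------
  00011000111001110001

Answer: 00011000111001110001 (102001)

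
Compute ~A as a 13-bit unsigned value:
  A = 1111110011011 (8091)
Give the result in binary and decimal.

Flip each bit (0->1, 1->0):
  1111110011011
  0000001100100

Answer: 0000001100100 (100)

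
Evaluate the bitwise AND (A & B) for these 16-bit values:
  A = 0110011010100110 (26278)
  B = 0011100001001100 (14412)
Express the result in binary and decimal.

Apply & to each column (1 only where both bits are 1):
  0110011010100110
& 0011100001001100
------------------
  0010000000000100

Answer: 0010000000000100 (8196)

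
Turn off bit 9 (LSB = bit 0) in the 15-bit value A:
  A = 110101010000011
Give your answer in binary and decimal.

Mask = ~(1 << 9) = 111110111111111
Bit 9 of A is 1, so AND-ing with the mask clears it to 0.
  110101010000011
& 111110111111111
-----------------
  110100010000011

Answer: 110100010000011 (26755)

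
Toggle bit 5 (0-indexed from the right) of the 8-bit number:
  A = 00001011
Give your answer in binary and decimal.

Mask = 1 << 5 = 00100000
Bit 5 of A is 0; XOR with the mask flips it to 1.
  00001011
^ 00100000
----------
  00101011

Answer: 00101011 (43)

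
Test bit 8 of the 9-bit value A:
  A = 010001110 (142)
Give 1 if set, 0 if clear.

Bit 8 is the 9th from the right.
  010001110
  ^
That bit is 0.

Answer: 0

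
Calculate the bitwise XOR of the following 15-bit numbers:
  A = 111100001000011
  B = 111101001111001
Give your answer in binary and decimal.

Apply ^ to each column (1 where bits differ):
  111100001000011
^ 111101001111001
-----------------
  000001000111010

Answer: 000001000111010 (570)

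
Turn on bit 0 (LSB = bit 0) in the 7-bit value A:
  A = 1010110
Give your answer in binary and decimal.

Mask = 1 << 0 = 0000001
Bit 0 of A is 0, so OR-ing with the mask flips it to 1.
  1010110
| 0000001
---------
  1010111

Answer: 1010111 (87)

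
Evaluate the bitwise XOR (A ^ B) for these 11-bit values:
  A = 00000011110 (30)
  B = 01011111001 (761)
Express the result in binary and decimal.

Apply ^ to each column (1 where bits differ):
  00000011110
^ 01011111001
-------------
  01011100111

Answer: 01011100111 (743)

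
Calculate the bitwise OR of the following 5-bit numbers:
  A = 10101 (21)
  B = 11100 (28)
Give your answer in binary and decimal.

Apply | to each column (1 where either bit is 1):
  10101
| 11100
-------
  11101

Answer: 11101 (29)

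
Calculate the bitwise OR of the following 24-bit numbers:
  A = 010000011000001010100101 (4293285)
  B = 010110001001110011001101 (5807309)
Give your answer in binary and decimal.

Apply | to each column (1 where either bit is 1):
  010000011000001010100101
| 010110001001110011001101
--------------------------
  010110011001111011101101

Answer: 010110011001111011101101 (5873389)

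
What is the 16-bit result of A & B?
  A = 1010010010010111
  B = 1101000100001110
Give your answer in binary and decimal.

Apply & to each column (1 only where both bits are 1):
  1010010010010111
& 1101000100001110
------------------
  1000000000000110

Answer: 1000000000000110 (32774)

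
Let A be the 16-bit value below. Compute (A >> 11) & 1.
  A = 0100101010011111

Bit 11 is the 12th from the right.
  0100101010011111
      ^
That bit is 1.

Answer: 1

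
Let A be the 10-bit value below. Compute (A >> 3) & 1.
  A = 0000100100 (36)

Bit 3 is the 4th from the right.
  0000100100
        ^
That bit is 0.

Answer: 0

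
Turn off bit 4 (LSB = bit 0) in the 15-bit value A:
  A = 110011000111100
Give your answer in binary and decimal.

Mask = ~(1 << 4) = 111111111101111
Bit 4 of A is 1, so AND-ing with the mask clears it to 0.
  110011000111100
& 111111111101111
-----------------
  110011000101100

Answer: 110011000101100 (26156)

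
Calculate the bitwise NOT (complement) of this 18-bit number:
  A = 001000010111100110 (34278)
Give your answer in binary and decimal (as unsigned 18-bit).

Flip each bit (0->1, 1->0):
  001000010111100110
  110111101000011001

Answer: 110111101000011001 (227865)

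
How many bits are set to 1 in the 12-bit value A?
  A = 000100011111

000100011111
1-bits at positions (from bit 0 = LSB): 0, 1, 2, 3, 4, 8
Count = 6

Answer: 6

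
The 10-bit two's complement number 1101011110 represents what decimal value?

MSB is 1, so the value is negative. Find the magnitude:
1. Invert bits:  0010100001
2. Add 1:        0010100010  = 162
3. Apply sign:   -162

Answer: -162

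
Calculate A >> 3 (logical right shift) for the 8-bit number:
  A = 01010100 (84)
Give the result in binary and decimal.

Logical shift right by 3: drop the bottom 3 bit(s), prepend 3 zero(s) on the left.
  01010100  ->  keep [01010], discard [100], prepend 000
= 00001010

Answer: 00001010 (10)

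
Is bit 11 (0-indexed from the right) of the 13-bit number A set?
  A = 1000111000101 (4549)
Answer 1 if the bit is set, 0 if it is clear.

Bit 11 is the 12th from the right.
  1000111000101
   ^
That bit is 0.

Answer: 0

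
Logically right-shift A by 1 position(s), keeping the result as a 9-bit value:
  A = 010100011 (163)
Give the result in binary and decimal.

Logical shift right by 1: drop the bottom 1 bit(s), prepend 1 zero(s) on the left.
  010100011  ->  keep [01010001], discard [1], prepend 0
= 001010001

Answer: 001010001 (81)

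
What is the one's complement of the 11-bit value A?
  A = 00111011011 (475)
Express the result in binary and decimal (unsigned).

Flip each bit (0->1, 1->0):
  00111011011
  11000100100

Answer: 11000100100 (1572)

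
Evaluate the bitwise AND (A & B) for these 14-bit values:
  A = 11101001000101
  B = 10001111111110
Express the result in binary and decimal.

Apply & to each column (1 only where both bits are 1):
  11101001000101
& 10001111111110
----------------
  10001001000100

Answer: 10001001000100 (8772)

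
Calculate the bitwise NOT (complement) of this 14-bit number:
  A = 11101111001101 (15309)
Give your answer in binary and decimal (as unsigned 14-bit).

Flip each bit (0->1, 1->0):
  11101111001101
  00010000110010

Answer: 00010000110010 (1074)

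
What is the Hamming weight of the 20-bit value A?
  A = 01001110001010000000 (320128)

01001110001010000000
1-bits at positions (from bit 0 = LSB): 7, 9, 13, 14, 15, 18
Count = 6

Answer: 6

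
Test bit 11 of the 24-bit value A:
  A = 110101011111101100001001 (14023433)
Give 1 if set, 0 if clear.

Bit 11 is the 12th from the right.
  110101011111101100001001
              ^
That bit is 1.

Answer: 1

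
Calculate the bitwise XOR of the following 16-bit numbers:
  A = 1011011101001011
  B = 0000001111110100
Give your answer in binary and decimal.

Apply ^ to each column (1 where bits differ):
  1011011101001011
^ 0000001111110100
------------------
  1011010010111111

Answer: 1011010010111111 (46271)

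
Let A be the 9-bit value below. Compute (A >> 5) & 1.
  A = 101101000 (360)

Bit 5 is the 6th from the right.
  101101000
     ^
That bit is 1.

Answer: 1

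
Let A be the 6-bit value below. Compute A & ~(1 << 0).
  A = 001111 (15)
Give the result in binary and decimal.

Mask = ~(1 << 0) = 111110
Bit 0 of A is 1, so AND-ing with the mask clears it to 0.
  001111
& 111110
--------
  001110

Answer: 001110 (14)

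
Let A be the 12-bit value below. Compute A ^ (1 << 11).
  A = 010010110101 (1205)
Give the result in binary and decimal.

Mask = 1 << 11 = 100000000000
Bit 11 of A is 0; XOR with the mask flips it to 1.
  010010110101
^ 100000000000
--------------
  110010110101

Answer: 110010110101 (3253)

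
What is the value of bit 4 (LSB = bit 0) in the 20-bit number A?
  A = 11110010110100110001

Bit 4 is the 5th from the right.
  11110010110100110001
                 ^
That bit is 1.

Answer: 1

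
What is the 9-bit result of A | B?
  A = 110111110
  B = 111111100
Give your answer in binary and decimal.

Apply | to each column (1 where either bit is 1):
  110111110
| 111111100
-----------
  111111110

Answer: 111111110 (510)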